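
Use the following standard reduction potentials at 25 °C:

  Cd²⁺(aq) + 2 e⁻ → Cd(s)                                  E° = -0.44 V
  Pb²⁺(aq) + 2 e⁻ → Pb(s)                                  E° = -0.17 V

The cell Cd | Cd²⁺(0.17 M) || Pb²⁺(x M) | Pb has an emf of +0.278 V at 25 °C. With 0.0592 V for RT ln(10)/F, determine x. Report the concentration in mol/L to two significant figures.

0.32 M

Pb²⁺/Pb is the cathode, Cd²⁺/Cd the anode: E°cell = +0.27 V, n = 2.
Overall reaction: Pb²⁺(aq) + Cd(s) → Pb(s) + Cd²⁺(aq); Q = [Cd²⁺]^1/[Pb²⁺]^1.
From E = E° − (0.0592/n) log Q: log Q = (E° − E)·n/0.0592 = (+0.27 − (+0.278))·2/0.0592 = -0.2703.
So 1·log[Pb²⁺] = 1·log(0.17) − log Q = -0.7696 − (-0.2703) = -0.4993; [Pb²⁺] = 10^(-0.4993) ≈ 0.32 M.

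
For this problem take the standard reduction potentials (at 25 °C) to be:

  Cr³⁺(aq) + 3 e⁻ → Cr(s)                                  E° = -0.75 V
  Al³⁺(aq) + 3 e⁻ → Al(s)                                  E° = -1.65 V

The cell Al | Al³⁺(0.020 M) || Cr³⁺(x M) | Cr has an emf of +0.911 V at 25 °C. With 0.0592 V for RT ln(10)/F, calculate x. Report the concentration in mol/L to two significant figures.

0.072 M

Cr³⁺/Cr is the cathode, Al³⁺/Al the anode: E°cell = +0.90 V, n = 3.
Overall reaction: Cr³⁺(aq) + Al(s) → Cr(s) + Al³⁺(aq); Q = [Al³⁺]^1/[Cr³⁺]^1.
From E = E° − (0.0592/n) log Q: log Q = (E° − E)·n/0.0592 = (+0.90 − (+0.911))·3/0.0592 = -0.5574.
So 1·log[Cr³⁺] = 1·log(0.02) − log Q = -1.6990 − (-0.5574) = -1.1416; [Cr³⁺] = 10^(-1.1416) ≈ 0.072 M.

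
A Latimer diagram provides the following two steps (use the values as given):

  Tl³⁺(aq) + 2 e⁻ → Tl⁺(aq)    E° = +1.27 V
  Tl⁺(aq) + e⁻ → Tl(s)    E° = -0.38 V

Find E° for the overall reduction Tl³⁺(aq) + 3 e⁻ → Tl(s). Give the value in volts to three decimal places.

Standard free energies of sequential steps add: ΔG°₃ = ΔG°₁ + ΔG°₂, so n₃E°₃ = n₁E°₁ + n₂E°₂.
E°₃ = (2×+1.27 + 1×-0.38) / 3 = (+2.160) / 3 = +0.720 V.

+0.720 V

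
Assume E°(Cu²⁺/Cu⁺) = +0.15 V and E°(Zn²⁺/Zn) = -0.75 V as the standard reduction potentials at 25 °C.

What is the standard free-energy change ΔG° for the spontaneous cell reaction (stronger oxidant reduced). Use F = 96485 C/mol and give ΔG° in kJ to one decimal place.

-173.7 kJ

Cu²⁺/Cu⁺ (E° = +0.15 V) is the cathode; Zn²⁺/Zn (E° = -0.75 V) is the anode, so E°cell = +0.90 V.
Balancing electrons gives n = 2 (lcm of 1 and 2).
ΔG° = −nFE° = −(2)(96485)(+0.90) = -173,673 J = -173.7 kJ.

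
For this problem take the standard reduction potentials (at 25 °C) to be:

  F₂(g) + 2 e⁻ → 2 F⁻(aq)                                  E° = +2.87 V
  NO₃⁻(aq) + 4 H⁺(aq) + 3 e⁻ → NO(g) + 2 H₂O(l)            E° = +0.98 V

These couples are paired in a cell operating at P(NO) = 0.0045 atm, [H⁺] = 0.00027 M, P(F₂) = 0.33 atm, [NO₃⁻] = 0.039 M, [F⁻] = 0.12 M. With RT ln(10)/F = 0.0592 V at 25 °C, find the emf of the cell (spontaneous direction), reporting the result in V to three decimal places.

F₂/F⁻ is the cathode (higher E°), NO₃⁻/NO the anode: E°cell = +2.87 − (+0.98) = +1.89 V, n = 6.
Overall: 3 F₂(g) + 2 NO(g) + 4 H₂O(l) → 6 F⁻(aq) + 2 NO₃⁻(aq) + 8 H⁺(aq)
Q = [F⁻]^6·[NO₃⁻]^2·[H⁺]^8 / (P(F₂)^3·P(NO)^2); log Q = -30.754.
E = E° − (0.0592/n) log Q = +1.89 − (0.0592/6)(-30.754) = +2.193 V.

+2.193 V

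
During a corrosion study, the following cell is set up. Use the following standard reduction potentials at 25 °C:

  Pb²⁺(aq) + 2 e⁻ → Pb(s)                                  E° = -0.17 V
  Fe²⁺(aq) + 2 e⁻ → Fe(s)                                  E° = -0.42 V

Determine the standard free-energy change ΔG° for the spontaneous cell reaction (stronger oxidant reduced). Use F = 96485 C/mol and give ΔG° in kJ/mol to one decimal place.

Pb²⁺/Pb (E° = -0.17 V) is the cathode; Fe²⁺/Fe (E° = -0.42 V) is the anode, so E°cell = +0.25 V.
Balancing electrons gives n = 2 (lcm of 2 and 2).
ΔG° = −nFE° = −(2)(96485)(+0.25) = -48,242 J = -48.2 kJ/mol.

-48.2 kJ/mol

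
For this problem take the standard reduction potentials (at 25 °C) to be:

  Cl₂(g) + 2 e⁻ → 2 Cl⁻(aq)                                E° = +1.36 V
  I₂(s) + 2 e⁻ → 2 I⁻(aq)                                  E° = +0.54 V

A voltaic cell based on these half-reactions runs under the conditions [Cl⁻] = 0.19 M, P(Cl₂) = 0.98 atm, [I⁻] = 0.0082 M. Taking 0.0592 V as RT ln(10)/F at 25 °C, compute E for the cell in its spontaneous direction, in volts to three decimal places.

Cl₂/Cl⁻ is the cathode (higher E°), I₂/I⁻ the anode: E°cell = +1.36 − (+0.54) = +0.82 V, n = 2.
Overall: Cl₂(g) + 2 I⁻(aq) → 2 Cl⁻(aq) + I₂(s)
Q = [Cl⁻]^2 / (P(Cl₂)·[I⁻]^2); log Q = 2.739.
E = E° − (0.0592/n) log Q = +0.82 − (0.0592/2)(2.739) = +0.739 V.

+0.739 V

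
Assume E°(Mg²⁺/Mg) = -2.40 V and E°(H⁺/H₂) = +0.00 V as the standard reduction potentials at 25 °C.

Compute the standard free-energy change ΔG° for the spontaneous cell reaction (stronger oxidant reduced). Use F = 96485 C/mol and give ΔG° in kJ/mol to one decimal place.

H⁺/H₂ (E° = +0.00 V) is the cathode; Mg²⁺/Mg (E° = -2.40 V) is the anode, so E°cell = +2.40 V.
Balancing electrons gives n = 2 (lcm of 2 and 2).
ΔG° = −nFE° = −(2)(96485)(+2.40) = -463,128 J = -463.1 kJ/mol.

-463.1 kJ/mol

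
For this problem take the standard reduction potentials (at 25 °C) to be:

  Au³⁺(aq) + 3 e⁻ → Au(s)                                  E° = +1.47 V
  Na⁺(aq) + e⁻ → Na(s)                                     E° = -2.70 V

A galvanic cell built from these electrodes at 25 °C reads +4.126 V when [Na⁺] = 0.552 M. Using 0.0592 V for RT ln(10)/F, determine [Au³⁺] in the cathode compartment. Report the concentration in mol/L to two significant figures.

Au³⁺/Au is the cathode, Na⁺/Na the anode: E°cell = +4.17 V, n = 3.
Overall reaction: Au³⁺(aq) + 3 Na(s) → Au(s) + 3 Na⁺(aq); Q = [Na⁺]^3/[Au³⁺]^1.
From E = E° − (0.0592/n) log Q: log Q = (E° − E)·n/0.0592 = (+4.17 − (+4.126))·3/0.0592 = 2.2297.
So 1·log[Au³⁺] = 3·log(0.552) − log Q = -0.7742 − (2.2297) = -3.0039; [Au³⁺] = 10^(-3.0039) ≈ 0.00099 M.

0.00099 M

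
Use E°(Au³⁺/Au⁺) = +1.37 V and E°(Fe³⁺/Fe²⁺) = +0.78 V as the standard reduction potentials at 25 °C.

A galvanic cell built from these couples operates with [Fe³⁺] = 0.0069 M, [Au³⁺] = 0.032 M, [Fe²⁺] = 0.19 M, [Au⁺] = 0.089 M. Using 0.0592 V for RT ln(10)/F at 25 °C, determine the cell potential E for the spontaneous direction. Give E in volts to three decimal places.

Au³⁺/Au⁺ is the cathode (higher E°), Fe³⁺/Fe²⁺ the anode: E°cell = +1.37 − (+0.78) = +0.59 V, n = 2.
Overall: Au³⁺(aq) + 2 Fe²⁺(aq) → Au⁺(aq) + 2 Fe³⁺(aq)
Q = [Au⁺]·[Fe³⁺]^2 / ([Au³⁺]·[Fe²⁺]^2); log Q = -2.436.
E = E° − (0.0592/n) log Q = +0.59 − (0.0592/2)(-2.436) = +0.662 V.

+0.662 V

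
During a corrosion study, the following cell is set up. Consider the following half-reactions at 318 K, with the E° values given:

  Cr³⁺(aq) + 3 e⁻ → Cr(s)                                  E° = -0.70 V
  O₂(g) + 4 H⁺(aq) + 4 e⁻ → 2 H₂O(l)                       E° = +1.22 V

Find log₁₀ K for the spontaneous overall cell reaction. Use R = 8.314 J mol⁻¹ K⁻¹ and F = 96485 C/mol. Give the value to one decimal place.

365.2

Cathode: O₂/H₂O; anode: Cr³⁺/Cr. E°cell = (+1.22) − (-0.70) = +1.92 V, with n = 12.
ΔG° = −nFE° = −RT ln K, so ln K = nFE°/(RT) = (12)(96485)(+1.92) / ((8.314)(318)) = 840.824.
log₁₀ K = 840.824 / ln 10 = 365.2.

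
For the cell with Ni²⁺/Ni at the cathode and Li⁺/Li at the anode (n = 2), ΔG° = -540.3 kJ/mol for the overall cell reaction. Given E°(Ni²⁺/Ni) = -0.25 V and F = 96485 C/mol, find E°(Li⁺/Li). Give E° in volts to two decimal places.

-3.05 V

E°cell = −ΔG°/(nF) = −(-540.3×10³)/((2)(96485)) = +2.800 V.
Since Ni²⁺/Ni is the cathode and Li⁺/Li the anode, E°cell = E°(Ni²⁺/Ni) − E°(Li⁺/Li).
So E°(Li⁺/Li) = E°(Ni²⁺/Ni) − E°cell = (-0.25) − (+2.800) = -3.05 V.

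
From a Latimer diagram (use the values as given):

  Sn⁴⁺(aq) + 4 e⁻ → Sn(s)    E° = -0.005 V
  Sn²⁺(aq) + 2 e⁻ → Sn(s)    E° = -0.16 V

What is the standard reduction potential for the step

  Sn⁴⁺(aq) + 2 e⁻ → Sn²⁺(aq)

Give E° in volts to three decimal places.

+0.150 V

Sequential free energies add, so n₃E°₃ = n₁E°₁ + n₂E°₂.
With n₃ = 4, and the known step contributing 2×(-0.16) V, the unknown satisfies 2·E° = 4×(-0.005) − 2×(-0.16) = +0.300.
E° = +0.300 / 2 = +0.150 V.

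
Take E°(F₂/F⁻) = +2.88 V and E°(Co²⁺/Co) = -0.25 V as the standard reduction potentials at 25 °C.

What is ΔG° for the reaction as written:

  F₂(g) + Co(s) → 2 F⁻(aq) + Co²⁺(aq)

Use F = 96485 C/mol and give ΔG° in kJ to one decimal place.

As written, F₂/F⁻ is reduced (cathode) and Co²⁺/Co is oxidised (anode), so E°cell = (+2.88) − (-0.25) = +3.13 V.
Balancing electrons gives n = 2.
ΔG° = −nFE° = −(2)(96485)(+3.13) = -603,996 J = -604.0 kJ.

-604.0 kJ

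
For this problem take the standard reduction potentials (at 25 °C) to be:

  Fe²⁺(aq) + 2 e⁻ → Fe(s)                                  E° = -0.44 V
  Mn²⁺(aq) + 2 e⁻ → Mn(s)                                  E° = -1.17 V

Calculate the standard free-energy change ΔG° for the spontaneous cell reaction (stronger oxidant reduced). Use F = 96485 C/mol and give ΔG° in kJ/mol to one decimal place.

Fe²⁺/Fe (E° = -0.44 V) is the cathode; Mn²⁺/Mn (E° = -1.17 V) is the anode, so E°cell = +0.73 V.
Balancing electrons gives n = 2 (lcm of 2 and 2).
ΔG° = −nFE° = −(2)(96485)(+0.73) = -140,868 J = -140.9 kJ/mol.

-140.9 kJ/mol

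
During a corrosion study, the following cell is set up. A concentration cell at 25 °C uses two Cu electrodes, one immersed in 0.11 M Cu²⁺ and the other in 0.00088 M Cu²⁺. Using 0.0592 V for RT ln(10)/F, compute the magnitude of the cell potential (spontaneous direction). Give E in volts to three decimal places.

+0.062 V

For a concentration cell E°cell = 0. The 0.11 M side is the cathode (reduction is favoured where [Cu²⁺] is higher).
With n = 2, E = −(0.0592/2) log([Cu²⁺]ₐₙ/[Cu²⁺]꜀ₐₜ) = −(0.0592/2) log(0.00088/0.11) = −(0.0592/2)(-2.097) = +0.062 V.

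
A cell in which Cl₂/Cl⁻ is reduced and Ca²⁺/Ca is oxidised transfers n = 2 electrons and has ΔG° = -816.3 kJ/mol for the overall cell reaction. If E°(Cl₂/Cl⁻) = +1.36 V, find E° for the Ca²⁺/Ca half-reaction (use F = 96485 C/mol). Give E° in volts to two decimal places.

-2.87 V

E°cell = −ΔG°/(nF) = −(-816.3×10³)/((2)(96485)) = +4.230 V.
Since Cl₂/Cl⁻ is the cathode and Ca²⁺/Ca the anode, E°cell = E°(Cl₂/Cl⁻) − E°(Ca²⁺/Ca).
So E°(Ca²⁺/Ca) = E°(Cl₂/Cl⁻) − E°cell = (+1.36) − (+4.230) = -2.87 V.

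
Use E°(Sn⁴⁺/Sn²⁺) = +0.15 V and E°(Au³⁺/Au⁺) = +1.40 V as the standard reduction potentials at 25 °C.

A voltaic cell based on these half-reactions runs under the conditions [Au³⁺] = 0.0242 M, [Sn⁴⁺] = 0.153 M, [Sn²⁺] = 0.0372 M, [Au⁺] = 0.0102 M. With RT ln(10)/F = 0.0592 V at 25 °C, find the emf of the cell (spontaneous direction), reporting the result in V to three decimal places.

+1.243 V

Au³⁺/Au⁺ is the cathode (higher E°), Sn⁴⁺/Sn²⁺ the anode: E°cell = +1.40 − (+0.15) = +1.25 V, n = 2.
Overall: Au³⁺(aq) + Sn²⁺(aq) → Au⁺(aq) + Sn⁴⁺(aq)
Q = [Au⁺]·[Sn⁴⁺] / ([Au³⁺]·[Sn²⁺]); log Q = 0.239.
E = E° − (0.0592/n) log Q = +1.25 − (0.0592/2)(0.239) = +1.243 V.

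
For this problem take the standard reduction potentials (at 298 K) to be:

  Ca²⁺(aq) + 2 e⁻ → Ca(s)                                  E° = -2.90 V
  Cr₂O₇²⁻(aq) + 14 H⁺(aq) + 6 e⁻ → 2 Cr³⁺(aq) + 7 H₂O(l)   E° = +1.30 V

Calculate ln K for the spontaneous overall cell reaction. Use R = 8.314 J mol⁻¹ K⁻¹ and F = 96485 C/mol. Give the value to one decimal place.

981.4

Cathode: Cr₂O₇²⁻/Cr³⁺; anode: Ca²⁺/Ca. E°cell = (+1.30) − (-2.90) = +4.20 V, with n = 6.
ΔG° = −nFE° = −RT ln K, so ln K = nFE°/(RT) = (6)(96485)(+4.20) / ((8.314)(298)) = 981.373.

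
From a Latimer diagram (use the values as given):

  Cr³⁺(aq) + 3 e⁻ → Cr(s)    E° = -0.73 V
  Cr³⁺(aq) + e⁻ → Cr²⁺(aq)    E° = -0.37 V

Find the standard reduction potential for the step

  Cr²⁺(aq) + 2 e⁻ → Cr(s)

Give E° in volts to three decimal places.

-0.910 V

Sequential free energies add, so n₃E°₃ = n₁E°₁ + n₂E°₂.
With n₃ = 3, and the known step contributing 1×(-0.37) V, the unknown satisfies 2·E° = 3×(-0.73) − 1×(-0.37) = -1.820.
E° = -1.820 / 2 = -0.910 V.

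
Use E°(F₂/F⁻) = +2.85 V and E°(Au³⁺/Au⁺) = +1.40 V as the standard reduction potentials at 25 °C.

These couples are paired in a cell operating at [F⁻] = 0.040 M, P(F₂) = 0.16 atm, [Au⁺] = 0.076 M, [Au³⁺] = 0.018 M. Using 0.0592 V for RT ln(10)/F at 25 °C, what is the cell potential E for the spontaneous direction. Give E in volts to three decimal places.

F₂/F⁻ is the cathode (higher E°), Au³⁺/Au⁺ the anode: E°cell = +2.85 − (+1.40) = +1.45 V, n = 2.
Overall: F₂(g) + Au⁺(aq) → 2 F⁻(aq) + Au³⁺(aq)
Q = [F⁻]^2·[Au³⁺] / (P(F₂)·[Au⁺]); log Q = -2.626.
E = E° − (0.0592/n) log Q = +1.45 − (0.0592/2)(-2.626) = +1.528 V.

+1.528 V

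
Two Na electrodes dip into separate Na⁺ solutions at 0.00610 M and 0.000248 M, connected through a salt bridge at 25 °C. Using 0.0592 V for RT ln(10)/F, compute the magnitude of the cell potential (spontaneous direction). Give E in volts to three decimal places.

+0.082 V

For a concentration cell E°cell = 0. The 0.00610 M side is the cathode (reduction is favoured where [Na⁺] is higher).
With n = 1, E = −(0.0592/1) log([Na⁺]ₐₙ/[Na⁺]꜀ₐₜ) = −(0.0592/1) log(0.000248/0.0061) = −(0.0592/1)(-1.391) = +0.082 V.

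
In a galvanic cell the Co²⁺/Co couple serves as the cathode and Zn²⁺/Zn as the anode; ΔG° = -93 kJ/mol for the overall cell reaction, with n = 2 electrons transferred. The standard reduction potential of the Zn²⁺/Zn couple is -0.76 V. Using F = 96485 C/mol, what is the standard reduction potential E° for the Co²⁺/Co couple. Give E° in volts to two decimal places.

-0.28 V

E°cell = −ΔG°/(nF) = −(-93×10³)/((2)(96485)) = +0.482 V.
Since Co²⁺/Co is the cathode and Zn²⁺/Zn the anode, E°cell = E°(Co²⁺/Co) − E°(Zn²⁺/Zn).
So E°(Co²⁺/Co) = E°cell + E°(Zn²⁺/Zn) = +0.482 + (-0.76) = -0.28 V.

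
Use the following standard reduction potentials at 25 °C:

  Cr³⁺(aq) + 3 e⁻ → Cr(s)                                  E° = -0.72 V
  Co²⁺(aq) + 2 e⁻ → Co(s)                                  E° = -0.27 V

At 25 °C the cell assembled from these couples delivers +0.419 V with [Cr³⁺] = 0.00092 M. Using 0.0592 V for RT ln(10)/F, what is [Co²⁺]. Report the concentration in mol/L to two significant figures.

0.00085 M

Co²⁺/Co is the cathode, Cr³⁺/Cr the anode: E°cell = +0.45 V, n = 6.
Overall reaction: 3 Co²⁺(aq) + 2 Cr(s) → 3 Co(s) + 2 Cr³⁺(aq); Q = [Cr³⁺]^2/[Co²⁺]^3.
From E = E° − (0.0592/n) log Q: log Q = (E° − E)·n/0.0592 = (+0.45 − (+0.419))·6/0.0592 = 3.1419.
So 3·log[Co²⁺] = 2·log(0.00092) − log Q = -6.0724 − (3.1419) = -9.2143; log[Co²⁺] = -9.2143 / 3 = -3.0714; [Co²⁺] = 10^(-3.0714) ≈ 0.00085 M.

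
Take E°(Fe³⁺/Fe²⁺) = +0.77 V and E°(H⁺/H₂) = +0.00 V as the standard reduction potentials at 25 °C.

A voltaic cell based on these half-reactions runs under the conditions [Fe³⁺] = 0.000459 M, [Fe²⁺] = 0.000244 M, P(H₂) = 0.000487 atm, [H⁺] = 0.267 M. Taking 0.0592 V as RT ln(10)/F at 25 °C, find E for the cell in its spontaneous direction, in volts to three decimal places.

Fe³⁺/Fe²⁺ is the cathode (higher E°), H⁺/H₂ the anode: E°cell = +0.77 − (+0.00) = +0.77 V, n = 2.
Overall: 2 Fe³⁺(aq) + H₂(g) → 2 Fe²⁺(aq) + 2 H⁺(aq)
Q = [Fe²⁺]^2·[H⁺]^2 / ([Fe³⁺]^2·P(H₂)); log Q = 1.617.
E = E° − (0.0592/n) log Q = +0.77 − (0.0592/2)(1.617) = +0.722 V.

+0.722 V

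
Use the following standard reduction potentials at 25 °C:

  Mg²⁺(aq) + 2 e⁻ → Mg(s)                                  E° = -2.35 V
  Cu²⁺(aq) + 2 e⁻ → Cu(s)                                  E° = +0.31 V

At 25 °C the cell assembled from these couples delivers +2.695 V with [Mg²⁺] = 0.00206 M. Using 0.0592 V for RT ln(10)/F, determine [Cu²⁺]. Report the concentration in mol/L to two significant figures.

Cu²⁺/Cu is the cathode, Mg²⁺/Mg the anode: E°cell = +2.66 V, n = 2.
Overall reaction: Cu²⁺(aq) + Mg(s) → Cu(s) + Mg²⁺(aq); Q = [Mg²⁺]^1/[Cu²⁺]^1.
From E = E° − (0.0592/n) log Q: log Q = (E° − E)·n/0.0592 = (+2.66 − (+2.695))·2/0.0592 = -1.1824.
So 1·log[Cu²⁺] = 1·log(0.00206) − log Q = -2.6861 − (-1.1824) = -1.5037; [Cu²⁺] = 10^(-1.5037) ≈ 0.031 M.

0.031 M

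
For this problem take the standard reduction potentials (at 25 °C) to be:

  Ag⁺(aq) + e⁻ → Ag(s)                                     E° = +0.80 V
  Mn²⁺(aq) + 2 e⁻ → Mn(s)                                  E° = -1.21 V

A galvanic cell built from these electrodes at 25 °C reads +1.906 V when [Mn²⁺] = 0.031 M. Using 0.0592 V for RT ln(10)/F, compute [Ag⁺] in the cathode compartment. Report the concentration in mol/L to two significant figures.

0.0031 M

Ag⁺/Ag is the cathode, Mn²⁺/Mn the anode: E°cell = +2.01 V, n = 2.
Overall reaction: 2 Ag⁺(aq) + Mn(s) → 2 Ag(s) + Mn²⁺(aq); Q = [Mn²⁺]^1/[Ag⁺]^2.
From E = E° − (0.0592/n) log Q: log Q = (E° − E)·n/0.0592 = (+2.01 − (+1.906))·2/0.0592 = 3.5135.
So 2·log[Ag⁺] = 1·log(0.031) − log Q = -1.5086 − (3.5135) = -5.0221; log[Ag⁺] = -5.0221 / 2 = -2.5111; [Ag⁺] = 10^(-2.5111) ≈ 0.0031 M.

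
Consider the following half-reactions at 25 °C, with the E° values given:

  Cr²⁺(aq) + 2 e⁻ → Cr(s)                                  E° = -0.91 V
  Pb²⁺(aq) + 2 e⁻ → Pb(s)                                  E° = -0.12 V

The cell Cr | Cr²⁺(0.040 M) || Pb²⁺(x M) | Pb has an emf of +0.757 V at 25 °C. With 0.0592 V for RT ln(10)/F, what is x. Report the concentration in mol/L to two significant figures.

Pb²⁺/Pb is the cathode, Cr²⁺/Cr the anode: E°cell = +0.79 V, n = 2.
Overall reaction: Pb²⁺(aq) + Cr(s) → Pb(s) + Cr²⁺(aq); Q = [Cr²⁺]^1/[Pb²⁺]^1.
From E = E° − (0.0592/n) log Q: log Q = (E° − E)·n/0.0592 = (+0.79 − (+0.757))·2/0.0592 = 1.1149.
So 1·log[Pb²⁺] = 1·log(0.04) − log Q = -1.3979 − (1.1149) = -2.5128; [Pb²⁺] = 10^(-2.5128) ≈ 0.0031 M.

0.0031 M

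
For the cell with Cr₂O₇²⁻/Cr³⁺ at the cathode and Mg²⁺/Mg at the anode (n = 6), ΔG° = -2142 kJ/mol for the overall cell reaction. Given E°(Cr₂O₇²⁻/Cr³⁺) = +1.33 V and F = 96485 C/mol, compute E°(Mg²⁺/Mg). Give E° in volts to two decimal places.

E°cell = −ΔG°/(nF) = −(-2142×10³)/((6)(96485)) = +3.700 V.
Since Cr₂O₇²⁻/Cr³⁺ is the cathode and Mg²⁺/Mg the anode, E°cell = E°(Cr₂O₇²⁻/Cr³⁺) − E°(Mg²⁺/Mg).
So E°(Mg²⁺/Mg) = E°(Cr₂O₇²⁻/Cr³⁺) − E°cell = (+1.33) − (+3.700) = -2.37 V.

-2.37 V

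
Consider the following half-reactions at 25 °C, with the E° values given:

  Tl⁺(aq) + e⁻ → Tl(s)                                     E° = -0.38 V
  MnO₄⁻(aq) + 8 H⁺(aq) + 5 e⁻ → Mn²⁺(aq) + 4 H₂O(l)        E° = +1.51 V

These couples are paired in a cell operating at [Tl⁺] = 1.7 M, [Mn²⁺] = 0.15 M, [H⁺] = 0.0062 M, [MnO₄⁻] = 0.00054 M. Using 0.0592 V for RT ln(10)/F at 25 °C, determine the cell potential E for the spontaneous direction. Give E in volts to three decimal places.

+1.638 V

MnO₄⁻/Mn²⁺ is the cathode (higher E°), Tl⁺/Tl the anode: E°cell = +1.51 − (-0.38) = +1.89 V, n = 5.
Overall: MnO₄⁻(aq) + 8 H⁺(aq) + 5 Tl(s) → Mn²⁺(aq) + 4 H₂O(l) + 5 Tl⁺(aq)
Q = [Mn²⁺]·[Tl⁺]^5 / ([MnO₄⁻]·[H⁺]^8); log Q = 21.257.
E = E° − (0.0592/n) log Q = +1.89 − (0.0592/5)(21.257) = +1.638 V.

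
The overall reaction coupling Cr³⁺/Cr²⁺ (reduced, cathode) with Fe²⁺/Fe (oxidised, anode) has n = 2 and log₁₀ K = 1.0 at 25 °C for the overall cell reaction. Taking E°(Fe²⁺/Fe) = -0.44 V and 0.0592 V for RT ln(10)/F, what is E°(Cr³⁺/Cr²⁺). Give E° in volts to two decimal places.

E°cell = (0.0592/n)·log K = (0.0592/2)(1.0) = +0.030 V.
Since Cr³⁺/Cr²⁺ is the cathode and Fe²⁺/Fe the anode, E°cell = E°(Cr³⁺/Cr²⁺) − E°(Fe²⁺/Fe).
So E°(Cr³⁺/Cr²⁺) = E°cell + E°(Fe²⁺/Fe) = +0.030 + (-0.44) = -0.41 V.

-0.41 V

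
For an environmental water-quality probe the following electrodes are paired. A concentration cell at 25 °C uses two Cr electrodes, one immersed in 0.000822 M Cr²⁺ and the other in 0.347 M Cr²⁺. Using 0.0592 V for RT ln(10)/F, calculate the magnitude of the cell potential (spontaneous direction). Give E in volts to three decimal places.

+0.078 V

For a concentration cell E°cell = 0. The 0.347 M side is the cathode (reduction is favoured where [Cr²⁺] is higher).
With n = 2, E = −(0.0592/2) log([Cr²⁺]ₐₙ/[Cr²⁺]꜀ₐₜ) = −(0.0592/2) log(0.000822/0.347) = −(0.0592/2)(-2.625) = +0.078 V.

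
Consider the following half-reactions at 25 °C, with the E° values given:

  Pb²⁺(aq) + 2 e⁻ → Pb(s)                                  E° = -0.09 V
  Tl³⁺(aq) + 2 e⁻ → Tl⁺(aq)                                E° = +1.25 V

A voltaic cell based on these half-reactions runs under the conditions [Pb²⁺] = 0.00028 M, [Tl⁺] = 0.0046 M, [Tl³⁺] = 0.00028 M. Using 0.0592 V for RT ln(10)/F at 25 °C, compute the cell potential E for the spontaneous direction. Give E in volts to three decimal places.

+1.409 V

Tl³⁺/Tl⁺ is the cathode (higher E°), Pb²⁺/Pb the anode: E°cell = +1.25 − (-0.09) = +1.34 V, n = 2.
Overall: Tl³⁺(aq) + Pb(s) → Tl⁺(aq) + Pb²⁺(aq)
Q = [Tl⁺]·[Pb²⁺] / ([Tl³⁺]); log Q = -2.337.
E = E° − (0.0592/n) log Q = +1.34 − (0.0592/2)(-2.337) = +1.409 V.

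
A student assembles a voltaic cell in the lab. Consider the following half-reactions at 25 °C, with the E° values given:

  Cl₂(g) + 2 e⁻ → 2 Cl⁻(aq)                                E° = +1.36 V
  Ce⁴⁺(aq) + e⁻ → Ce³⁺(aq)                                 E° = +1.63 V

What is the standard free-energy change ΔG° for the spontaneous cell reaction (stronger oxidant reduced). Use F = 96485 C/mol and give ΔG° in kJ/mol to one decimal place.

Ce⁴⁺/Ce³⁺ (E° = +1.63 V) is the cathode; Cl₂/Cl⁻ (E° = +1.36 V) is the anode, so E°cell = +0.27 V.
Balancing electrons gives n = 2 (lcm of 1 and 2).
ΔG° = −nFE° = −(2)(96485)(+0.27) = -52,102 J = -52.1 kJ/mol.

-52.1 kJ/mol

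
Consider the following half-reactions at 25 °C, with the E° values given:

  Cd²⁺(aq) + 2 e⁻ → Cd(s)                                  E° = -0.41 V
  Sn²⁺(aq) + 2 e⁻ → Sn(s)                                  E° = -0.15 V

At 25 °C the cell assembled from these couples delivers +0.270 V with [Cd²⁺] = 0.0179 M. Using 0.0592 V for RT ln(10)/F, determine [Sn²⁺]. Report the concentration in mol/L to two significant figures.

0.039 M

Sn²⁺/Sn is the cathode, Cd²⁺/Cd the anode: E°cell = +0.26 V, n = 2.
Overall reaction: Sn²⁺(aq) + Cd(s) → Sn(s) + Cd²⁺(aq); Q = [Cd²⁺]^1/[Sn²⁺]^1.
From E = E° − (0.0592/n) log Q: log Q = (E° − E)·n/0.0592 = (+0.26 − (+0.270))·2/0.0592 = -0.3378.
So 1·log[Sn²⁺] = 1·log(0.0179) − log Q = -1.7471 − (-0.3378) = -1.4093; [Sn²⁺] = 10^(-1.4093) ≈ 0.039 M.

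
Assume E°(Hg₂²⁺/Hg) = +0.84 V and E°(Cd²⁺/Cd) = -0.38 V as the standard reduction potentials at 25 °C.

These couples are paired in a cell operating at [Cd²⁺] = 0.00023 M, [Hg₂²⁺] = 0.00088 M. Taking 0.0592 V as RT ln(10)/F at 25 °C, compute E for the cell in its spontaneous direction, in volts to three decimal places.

+1.237 V

Hg₂²⁺/Hg is the cathode (higher E°), Cd²⁺/Cd the anode: E°cell = +0.84 − (-0.38) = +1.22 V, n = 2.
Overall: Hg₂²⁺(aq) + Cd(s) → 2 Hg(l) + Cd²⁺(aq)
Q = [Cd²⁺] / ([Hg₂²⁺]); log Q = -0.583.
E = E° − (0.0592/n) log Q = +1.22 − (0.0592/2)(-0.583) = +1.237 V.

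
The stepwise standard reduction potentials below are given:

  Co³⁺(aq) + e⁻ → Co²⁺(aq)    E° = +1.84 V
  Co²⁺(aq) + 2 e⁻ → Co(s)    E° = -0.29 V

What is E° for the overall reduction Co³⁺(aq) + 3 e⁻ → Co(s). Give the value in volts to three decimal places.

Since ΔG° = −nFE° is additive over sequential reductions, n₃E°₃ = n₁E°₁ + n₂E°₂.
E°₃ = (1×+1.84 + 2×-0.29) / 3 = (+1.260) / 3 = +0.420 V.

+0.420 V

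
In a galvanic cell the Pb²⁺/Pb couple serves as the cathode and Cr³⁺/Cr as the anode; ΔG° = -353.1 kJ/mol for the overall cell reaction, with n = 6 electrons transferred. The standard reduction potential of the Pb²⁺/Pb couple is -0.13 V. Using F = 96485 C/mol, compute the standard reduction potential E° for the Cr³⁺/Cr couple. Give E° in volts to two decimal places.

-0.74 V

E°cell = −ΔG°/(nF) = −(-353.1×10³)/((6)(96485)) = +0.610 V.
Since Pb²⁺/Pb is the cathode and Cr³⁺/Cr the anode, E°cell = E°(Pb²⁺/Pb) − E°(Cr³⁺/Cr).
So E°(Cr³⁺/Cr) = E°(Pb²⁺/Pb) − E°cell = (-0.13) − (+0.610) = -0.74 V.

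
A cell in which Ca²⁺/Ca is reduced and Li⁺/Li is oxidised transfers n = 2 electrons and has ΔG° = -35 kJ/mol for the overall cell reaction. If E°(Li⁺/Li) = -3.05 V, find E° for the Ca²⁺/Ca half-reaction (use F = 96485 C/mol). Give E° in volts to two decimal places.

-2.87 V

E°cell = −ΔG°/(nF) = −(-35×10³)/((2)(96485)) = +0.181 V.
Since Ca²⁺/Ca is the cathode and Li⁺/Li the anode, E°cell = E°(Ca²⁺/Ca) − E°(Li⁺/Li).
So E°(Ca²⁺/Ca) = E°cell + E°(Li⁺/Li) = +0.181 + (-3.05) = -2.87 V.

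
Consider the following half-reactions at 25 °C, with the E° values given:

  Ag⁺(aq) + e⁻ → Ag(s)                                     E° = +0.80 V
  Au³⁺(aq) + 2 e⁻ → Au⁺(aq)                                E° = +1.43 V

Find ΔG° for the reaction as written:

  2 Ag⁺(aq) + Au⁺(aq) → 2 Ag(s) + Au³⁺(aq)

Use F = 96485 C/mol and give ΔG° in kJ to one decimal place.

As written, Ag⁺/Ag is reduced (cathode) and Au³⁺/Au⁺ is oxidised (anode), so E°cell = (+0.80) − (+1.43) = -0.63 V.
Balancing electrons gives n = 2.
ΔG° = −nFE° = −(2)(96485)(-0.63) = 121,571 J = +121.6 kJ.

+121.6 kJ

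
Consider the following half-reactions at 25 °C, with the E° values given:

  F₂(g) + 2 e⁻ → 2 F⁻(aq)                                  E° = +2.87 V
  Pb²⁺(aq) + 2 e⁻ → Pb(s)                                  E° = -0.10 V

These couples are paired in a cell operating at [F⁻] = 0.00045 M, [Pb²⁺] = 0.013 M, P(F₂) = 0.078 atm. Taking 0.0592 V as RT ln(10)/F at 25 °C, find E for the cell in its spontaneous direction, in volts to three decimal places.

F₂/F⁻ is the cathode (higher E°), Pb²⁺/Pb the anode: E°cell = +2.87 − (-0.10) = +2.97 V, n = 2.
Overall: F₂(g) + Pb(s) → 2 F⁻(aq) + Pb²⁺(aq)
Q = [F⁻]^2·[Pb²⁺] / (P(F₂)); log Q = -7.472.
E = E° − (0.0592/n) log Q = +2.97 − (0.0592/2)(-7.472) = +3.191 V.

+3.191 V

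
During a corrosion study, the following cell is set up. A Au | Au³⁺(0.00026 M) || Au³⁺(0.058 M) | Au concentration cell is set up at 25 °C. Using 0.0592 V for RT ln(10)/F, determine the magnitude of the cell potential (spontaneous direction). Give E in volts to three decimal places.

For a concentration cell E°cell = 0. The 0.058 M side is the cathode (reduction is favoured where [Au³⁺] is higher).
With n = 3, E = −(0.0592/3) log([Au³⁺]ₐₙ/[Au³⁺]꜀ₐₜ) = −(0.0592/3) log(0.00026/0.058) = −(0.0592/3)(-2.348) = +0.046 V.

+0.046 V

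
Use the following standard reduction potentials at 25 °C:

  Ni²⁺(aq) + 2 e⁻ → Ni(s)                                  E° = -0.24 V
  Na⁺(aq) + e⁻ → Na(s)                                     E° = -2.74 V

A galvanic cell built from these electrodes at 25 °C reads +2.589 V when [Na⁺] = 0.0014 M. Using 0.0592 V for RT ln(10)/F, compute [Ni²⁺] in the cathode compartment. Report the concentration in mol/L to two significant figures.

Ni²⁺/Ni is the cathode, Na⁺/Na the anode: E°cell = +2.50 V, n = 2.
Overall reaction: Ni²⁺(aq) + 2 Na(s) → Ni(s) + 2 Na⁺(aq); Q = [Na⁺]^2/[Ni²⁺]^1.
From E = E° − (0.0592/n) log Q: log Q = (E° − E)·n/0.0592 = (+2.50 − (+2.589))·2/0.0592 = -3.0068.
So 1·log[Ni²⁺] = 2·log(0.0014) − log Q = -5.7077 − (-3.0068) = -2.7009; [Ni²⁺] = 10^(-2.7009) ≈ 0.0020 M.

0.0020 M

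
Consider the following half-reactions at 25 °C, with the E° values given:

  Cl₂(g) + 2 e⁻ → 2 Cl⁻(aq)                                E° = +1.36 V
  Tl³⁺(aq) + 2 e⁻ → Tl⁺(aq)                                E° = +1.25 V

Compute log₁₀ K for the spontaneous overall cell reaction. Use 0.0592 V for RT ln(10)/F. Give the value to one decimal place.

3.7

Cathode: Cl₂/Cl⁻; anode: Tl³⁺/Tl⁺. E°cell = +0.11 V, n = 2.
log K = nE°cell / 0.0592 = (2)(+0.11) / 0.0592 = 3.7.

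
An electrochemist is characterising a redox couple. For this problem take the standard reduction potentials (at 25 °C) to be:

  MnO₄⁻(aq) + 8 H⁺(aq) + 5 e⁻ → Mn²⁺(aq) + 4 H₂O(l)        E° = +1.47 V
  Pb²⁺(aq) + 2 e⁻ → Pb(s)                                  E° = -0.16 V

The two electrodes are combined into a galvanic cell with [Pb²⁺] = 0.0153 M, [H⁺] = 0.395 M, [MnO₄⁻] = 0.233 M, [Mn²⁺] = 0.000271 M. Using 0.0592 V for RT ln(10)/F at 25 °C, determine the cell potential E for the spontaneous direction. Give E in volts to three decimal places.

+1.680 V

MnO₄⁻/Mn²⁺ is the cathode (higher E°), Pb²⁺/Pb the anode: E°cell = +1.47 − (-0.16) = +1.63 V, n = 10.
Overall: 2 MnO₄⁻(aq) + 16 H⁺(aq) + 5 Pb(s) → 2 Mn²⁺(aq) + 8 H₂O(l) + 5 Pb²⁺(aq)
Q = [Mn²⁺]^2·[Pb²⁺]^5 / ([MnO₄⁻]^2·[H⁺]^16); log Q = -8.491.
E = E° − (0.0592/n) log Q = +1.63 − (0.0592/10)(-8.491) = +1.680 V.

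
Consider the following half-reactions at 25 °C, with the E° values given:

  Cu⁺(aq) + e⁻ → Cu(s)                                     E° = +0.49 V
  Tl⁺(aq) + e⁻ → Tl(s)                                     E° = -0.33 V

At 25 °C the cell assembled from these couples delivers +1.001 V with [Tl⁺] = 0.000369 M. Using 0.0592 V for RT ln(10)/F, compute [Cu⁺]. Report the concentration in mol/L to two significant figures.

0.42 M

Cu⁺/Cu is the cathode, Tl⁺/Tl the anode: E°cell = +0.82 V, n = 1.
Overall reaction: Cu⁺(aq) + Tl(s) → Cu(s) + Tl⁺(aq); Q = [Tl⁺]^1/[Cu⁺]^1.
From E = E° − (0.0592/n) log Q: log Q = (E° − E)·n/0.0592 = (+0.82 − (+1.001))·1/0.0592 = -3.0574.
So 1·log[Cu⁺] = 1·log(0.000369) − log Q = -3.4330 − (-3.0574) = -0.3756; [Cu⁺] = 10^(-0.3756) ≈ 0.42 M.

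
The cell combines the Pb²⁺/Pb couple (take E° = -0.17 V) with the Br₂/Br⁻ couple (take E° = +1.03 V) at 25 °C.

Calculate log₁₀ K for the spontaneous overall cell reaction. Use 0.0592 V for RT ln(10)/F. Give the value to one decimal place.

40.5

Cathode: Br₂/Br⁻; anode: Pb²⁺/Pb. E°cell = +1.20 V, n = 2.
log K = nE°cell / 0.0592 = (2)(+1.20) / 0.0592 = 40.5.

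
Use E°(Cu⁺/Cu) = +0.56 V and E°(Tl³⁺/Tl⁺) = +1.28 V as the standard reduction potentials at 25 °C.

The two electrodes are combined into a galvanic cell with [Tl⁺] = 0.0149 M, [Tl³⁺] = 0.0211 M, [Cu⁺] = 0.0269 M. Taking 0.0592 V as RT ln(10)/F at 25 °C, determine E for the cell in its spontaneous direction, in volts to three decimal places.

Tl³⁺/Tl⁺ is the cathode (higher E°), Cu⁺/Cu the anode: E°cell = +1.28 − (+0.56) = +0.72 V, n = 2.
Overall: Tl³⁺(aq) + 2 Cu(s) → Tl⁺(aq) + 2 Cu⁺(aq)
Q = [Tl⁺]·[Cu⁺]^2 / ([Tl³⁺]); log Q = -3.292.
E = E° − (0.0592/n) log Q = +0.72 − (0.0592/2)(-3.292) = +0.817 V.

+0.817 V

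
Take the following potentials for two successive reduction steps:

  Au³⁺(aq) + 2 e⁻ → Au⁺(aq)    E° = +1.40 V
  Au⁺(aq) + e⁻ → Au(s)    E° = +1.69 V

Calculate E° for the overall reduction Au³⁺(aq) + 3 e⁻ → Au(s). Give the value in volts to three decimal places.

+1.497 V

Since ΔG° = −nFE° is additive over sequential reductions, n₃E°₃ = n₁E°₁ + n₂E°₂.
E°₃ = (2×+1.40 + 1×+1.69) / 3 = (+4.490) / 3 = +1.497 V.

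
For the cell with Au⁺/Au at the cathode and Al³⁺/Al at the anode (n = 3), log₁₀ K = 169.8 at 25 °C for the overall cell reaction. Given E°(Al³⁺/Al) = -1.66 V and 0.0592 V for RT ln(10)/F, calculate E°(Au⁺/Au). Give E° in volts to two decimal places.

E°cell = (0.0592/n)·log K = (0.0592/3)(169.8) = +3.351 V.
Since Au⁺/Au is the cathode and Al³⁺/Al the anode, E°cell = E°(Au⁺/Au) − E°(Al³⁺/Al).
So E°(Au⁺/Au) = E°cell + E°(Al³⁺/Al) = +3.351 + (-1.66) = +1.69 V.

+1.69 V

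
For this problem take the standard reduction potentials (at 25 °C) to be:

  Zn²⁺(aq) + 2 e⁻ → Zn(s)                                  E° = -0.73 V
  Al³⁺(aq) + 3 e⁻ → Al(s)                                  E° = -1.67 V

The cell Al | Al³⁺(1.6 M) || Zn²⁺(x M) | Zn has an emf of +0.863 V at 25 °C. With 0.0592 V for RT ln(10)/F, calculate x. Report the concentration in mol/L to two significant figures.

0.0034 M

Zn²⁺/Zn is the cathode, Al³⁺/Al the anode: E°cell = +0.94 V, n = 6.
Overall reaction: 3 Zn²⁺(aq) + 2 Al(s) → 3 Zn(s) + 2 Al³⁺(aq); Q = [Al³⁺]^2/[Zn²⁺]^3.
From E = E° − (0.0592/n) log Q: log Q = (E° − E)·n/0.0592 = (+0.94 − (+0.863))·6/0.0592 = 7.8041.
So 3·log[Zn²⁺] = 2·log(1.6) − log Q = 0.4082 − (7.8041) = -7.3959; log[Zn²⁺] = -7.3959 / 3 = -2.4653; [Zn²⁺] = 10^(-2.4653) ≈ 0.0034 M.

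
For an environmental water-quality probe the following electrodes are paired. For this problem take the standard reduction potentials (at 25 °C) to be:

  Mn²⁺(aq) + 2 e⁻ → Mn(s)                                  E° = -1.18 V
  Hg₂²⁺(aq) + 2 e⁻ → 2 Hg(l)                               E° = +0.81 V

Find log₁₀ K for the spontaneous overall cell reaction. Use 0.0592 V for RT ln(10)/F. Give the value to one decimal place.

67.2

Cathode: Hg₂²⁺/Hg; anode: Mn²⁺/Mn. E°cell = +1.99 V, n = 2.
log K = nE°cell / 0.0592 = (2)(+1.99) / 0.0592 = 67.2.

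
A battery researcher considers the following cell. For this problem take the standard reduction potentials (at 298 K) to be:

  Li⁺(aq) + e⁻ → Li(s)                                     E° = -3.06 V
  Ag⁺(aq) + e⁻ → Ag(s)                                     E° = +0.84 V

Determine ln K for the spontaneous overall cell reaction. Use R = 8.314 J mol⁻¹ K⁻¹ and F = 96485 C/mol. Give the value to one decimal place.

151.9

Cathode: Ag⁺/Ag; anode: Li⁺/Li. E°cell = (+0.84) − (-3.06) = +3.90 V, with n = 1.
ΔG° = −nFE° = −RT ln K, so ln K = nFE°/(RT) = (1)(96485)(+3.90) / ((8.314)(298)) = 151.879.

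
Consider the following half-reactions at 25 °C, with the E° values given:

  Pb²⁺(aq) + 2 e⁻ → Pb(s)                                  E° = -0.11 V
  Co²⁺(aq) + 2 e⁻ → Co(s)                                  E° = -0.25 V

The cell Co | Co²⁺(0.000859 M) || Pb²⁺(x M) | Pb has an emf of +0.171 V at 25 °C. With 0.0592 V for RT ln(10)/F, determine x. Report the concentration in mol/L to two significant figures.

Pb²⁺/Pb is the cathode, Co²⁺/Co the anode: E°cell = +0.14 V, n = 2.
Overall reaction: Pb²⁺(aq) + Co(s) → Pb(s) + Co²⁺(aq); Q = [Co²⁺]^1/[Pb²⁺]^1.
From E = E° − (0.0592/n) log Q: log Q = (E° − E)·n/0.0592 = (+0.14 − (+0.171))·2/0.0592 = -1.0473.
So 1·log[Pb²⁺] = 1·log(0.000859) − log Q = -3.0660 − (-1.0473) = -2.0187; [Pb²⁺] = 10^(-2.0187) ≈ 0.0096 M.

0.0096 M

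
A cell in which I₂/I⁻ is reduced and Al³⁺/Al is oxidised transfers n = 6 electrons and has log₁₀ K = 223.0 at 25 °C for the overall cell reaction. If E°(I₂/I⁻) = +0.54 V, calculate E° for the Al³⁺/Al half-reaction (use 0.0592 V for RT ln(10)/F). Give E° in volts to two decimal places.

E°cell = (0.0592/n)·log K = (0.0592/6)(223.0) = +2.200 V.
Since I₂/I⁻ is the cathode and Al³⁺/Al the anode, E°cell = E°(I₂/I⁻) − E°(Al³⁺/Al).
So E°(Al³⁺/Al) = E°(I₂/I⁻) − E°cell = (+0.54) − (+2.200) = -1.66 V.

-1.66 V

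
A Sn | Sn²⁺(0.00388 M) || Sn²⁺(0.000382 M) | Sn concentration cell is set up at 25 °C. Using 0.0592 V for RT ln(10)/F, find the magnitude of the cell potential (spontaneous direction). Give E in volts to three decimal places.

+0.030 V

For a concentration cell E°cell = 0. The 0.00388 M side is the cathode (reduction is favoured where [Sn²⁺] is higher).
With n = 2, E = −(0.0592/2) log([Sn²⁺]ₐₙ/[Sn²⁺]꜀ₐₜ) = −(0.0592/2) log(0.000382/0.00388) = −(0.0592/2)(-1.007) = +0.030 V.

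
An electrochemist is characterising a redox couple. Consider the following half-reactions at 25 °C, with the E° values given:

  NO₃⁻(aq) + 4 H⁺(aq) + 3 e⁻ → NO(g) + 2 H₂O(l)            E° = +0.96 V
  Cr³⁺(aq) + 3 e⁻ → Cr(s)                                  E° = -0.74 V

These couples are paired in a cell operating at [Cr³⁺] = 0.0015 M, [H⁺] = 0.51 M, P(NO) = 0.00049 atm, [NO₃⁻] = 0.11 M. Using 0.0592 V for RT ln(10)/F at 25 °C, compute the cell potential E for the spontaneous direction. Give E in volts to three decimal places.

NO₃⁻/NO is the cathode (higher E°), Cr³⁺/Cr the anode: E°cell = +0.96 − (-0.74) = +1.70 V, n = 3.
Overall: NO₃⁻(aq) + 4 H⁺(aq) + Cr(s) → NO(g) + 2 H₂O(l) + Cr³⁺(aq)
Q = P(NO)·[Cr³⁺] / ([NO₃⁻]·[H⁺]^4); log Q = -4.005.
E = E° − (0.0592/n) log Q = +1.70 − (0.0592/3)(-4.005) = +1.779 V.

+1.779 V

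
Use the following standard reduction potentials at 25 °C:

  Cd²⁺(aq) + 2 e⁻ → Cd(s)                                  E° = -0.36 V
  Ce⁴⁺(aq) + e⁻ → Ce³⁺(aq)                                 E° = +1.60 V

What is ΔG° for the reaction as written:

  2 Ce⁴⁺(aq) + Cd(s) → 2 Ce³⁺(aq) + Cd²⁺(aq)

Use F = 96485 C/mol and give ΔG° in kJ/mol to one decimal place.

-378.2 kJ/mol

As written, Ce⁴⁺/Ce³⁺ is reduced (cathode) and Cd²⁺/Cd is oxidised (anode), so E°cell = (+1.60) − (-0.36) = +1.96 V.
Balancing electrons gives n = 2.
ΔG° = −nFE° = −(2)(96485)(+1.96) = -378,221 J = -378.2 kJ/mol.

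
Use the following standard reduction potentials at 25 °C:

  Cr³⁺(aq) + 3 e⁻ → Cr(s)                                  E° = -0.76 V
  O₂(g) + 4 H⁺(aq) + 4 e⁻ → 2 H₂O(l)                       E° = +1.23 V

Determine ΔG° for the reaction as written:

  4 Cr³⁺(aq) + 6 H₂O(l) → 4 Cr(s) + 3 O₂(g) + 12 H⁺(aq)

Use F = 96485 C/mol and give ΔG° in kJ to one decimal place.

+2304.1 kJ

As written, Cr³⁺/Cr is reduced (cathode) and O₂/H₂O is oxidised (anode), so E°cell = (-0.76) − (+1.23) = -1.99 V.
Balancing electrons gives n = 12.
ΔG° = −nFE° = −(12)(96485)(-1.99) = 2,304,062 J = +2304.1 kJ.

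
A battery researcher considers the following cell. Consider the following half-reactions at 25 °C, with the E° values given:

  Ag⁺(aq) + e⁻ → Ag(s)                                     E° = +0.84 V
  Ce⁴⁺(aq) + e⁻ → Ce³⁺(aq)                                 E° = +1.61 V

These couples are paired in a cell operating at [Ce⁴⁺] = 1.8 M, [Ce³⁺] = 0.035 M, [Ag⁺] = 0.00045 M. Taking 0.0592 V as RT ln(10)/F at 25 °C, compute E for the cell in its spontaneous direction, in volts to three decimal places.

Ce⁴⁺/Ce³⁺ is the cathode (higher E°), Ag⁺/Ag the anode: E°cell = +1.61 − (+0.84) = +0.77 V, n = 1.
Overall: Ce⁴⁺(aq) + Ag(s) → Ce³⁺(aq) + Ag⁺(aq)
Q = [Ce³⁺]·[Ag⁺] / ([Ce⁴⁺]); log Q = -5.058.
E = E° − (0.0592/n) log Q = +0.77 − (0.0592/1)(-5.058) = +1.069 V.

+1.069 V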